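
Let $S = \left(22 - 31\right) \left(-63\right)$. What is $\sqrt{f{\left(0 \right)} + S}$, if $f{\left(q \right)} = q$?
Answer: $9 \sqrt{7} \approx 23.812$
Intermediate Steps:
$S = 567$ ($S = \left(-9\right) \left(-63\right) = 567$)
$\sqrt{f{\left(0 \right)} + S} = \sqrt{0 + 567} = \sqrt{567} = 9 \sqrt{7}$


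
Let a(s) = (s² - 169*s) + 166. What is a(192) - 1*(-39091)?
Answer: 43673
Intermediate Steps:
a(s) = 166 + s² - 169*s
a(192) - 1*(-39091) = (166 + 192² - 169*192) - 1*(-39091) = (166 + 36864 - 32448) + 39091 = 4582 + 39091 = 43673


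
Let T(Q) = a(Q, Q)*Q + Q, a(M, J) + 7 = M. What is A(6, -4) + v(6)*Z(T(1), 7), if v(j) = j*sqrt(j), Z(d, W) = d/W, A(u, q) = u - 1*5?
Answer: 1 - 30*sqrt(6)/7 ≈ -9.4978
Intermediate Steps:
A(u, q) = -5 + u (A(u, q) = u - 5 = -5 + u)
a(M, J) = -7 + M
T(Q) = Q + Q*(-7 + Q) (T(Q) = (-7 + Q)*Q + Q = Q*(-7 + Q) + Q = Q + Q*(-7 + Q))
v(j) = j**(3/2)
A(6, -4) + v(6)*Z(T(1), 7) = (-5 + 6) + 6**(3/2)*((1*(-6 + 1))/7) = 1 + (6*sqrt(6))*((1*(-5))*(1/7)) = 1 + (6*sqrt(6))*(-5*1/7) = 1 + (6*sqrt(6))*(-5/7) = 1 - 30*sqrt(6)/7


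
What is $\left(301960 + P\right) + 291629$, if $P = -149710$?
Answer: $443879$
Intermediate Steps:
$\left(301960 + P\right) + 291629 = \left(301960 - 149710\right) + 291629 = 152250 + 291629 = 443879$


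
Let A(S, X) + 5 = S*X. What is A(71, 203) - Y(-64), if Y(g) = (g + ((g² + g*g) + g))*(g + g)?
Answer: 1046600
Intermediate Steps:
Y(g) = 2*g*(2*g + 2*g²) (Y(g) = (g + ((g² + g²) + g))*(2*g) = (g + (2*g² + g))*(2*g) = (g + (g + 2*g²))*(2*g) = (2*g + 2*g²)*(2*g) = 2*g*(2*g + 2*g²))
A(S, X) = -5 + S*X
A(71, 203) - Y(-64) = (-5 + 71*203) - 4*(-64)²*(1 - 64) = (-5 + 14413) - 4*4096*(-63) = 14408 - 1*(-1032192) = 14408 + 1032192 = 1046600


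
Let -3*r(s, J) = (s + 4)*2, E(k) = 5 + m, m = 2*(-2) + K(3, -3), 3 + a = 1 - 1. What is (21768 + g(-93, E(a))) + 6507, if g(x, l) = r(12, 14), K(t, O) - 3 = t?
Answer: 84793/3 ≈ 28264.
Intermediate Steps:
K(t, O) = 3 + t
a = -3 (a = -3 + (1 - 1) = -3 + 0 = -3)
m = 2 (m = 2*(-2) + (3 + 3) = -4 + 6 = 2)
E(k) = 7 (E(k) = 5 + 2 = 7)
r(s, J) = -8/3 - 2*s/3 (r(s, J) = -(s + 4)*2/3 = -(4 + s)*2/3 = -(8 + 2*s)/3 = -8/3 - 2*s/3)
g(x, l) = -32/3 (g(x, l) = -8/3 - ⅔*12 = -8/3 - 8 = -32/3)
(21768 + g(-93, E(a))) + 6507 = (21768 - 32/3) + 6507 = 65272/3 + 6507 = 84793/3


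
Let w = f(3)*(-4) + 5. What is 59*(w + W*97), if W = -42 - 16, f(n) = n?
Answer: -332347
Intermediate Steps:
w = -7 (w = 3*(-4) + 5 = -12 + 5 = -7)
W = -58
59*(w + W*97) = 59*(-7 - 58*97) = 59*(-7 - 5626) = 59*(-5633) = -332347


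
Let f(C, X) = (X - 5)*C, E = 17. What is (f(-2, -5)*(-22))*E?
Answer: -7480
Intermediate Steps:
f(C, X) = C*(-5 + X) (f(C, X) = (-5 + X)*C = C*(-5 + X))
(f(-2, -5)*(-22))*E = (-2*(-5 - 5)*(-22))*17 = (-2*(-10)*(-22))*17 = (20*(-22))*17 = -440*17 = -7480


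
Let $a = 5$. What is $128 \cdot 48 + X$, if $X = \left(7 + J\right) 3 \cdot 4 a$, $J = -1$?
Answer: $6504$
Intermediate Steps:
$X = 360$ ($X = \left(7 - 1\right) 3 \cdot 4 \cdot 5 = 6 \cdot 12 \cdot 5 = 6 \cdot 60 = 360$)
$128 \cdot 48 + X = 128 \cdot 48 + 360 = 6144 + 360 = 6504$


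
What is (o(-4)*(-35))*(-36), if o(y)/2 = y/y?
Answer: 2520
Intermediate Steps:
o(y) = 2 (o(y) = 2*(y/y) = 2*1 = 2)
(o(-4)*(-35))*(-36) = (2*(-35))*(-36) = -70*(-36) = 2520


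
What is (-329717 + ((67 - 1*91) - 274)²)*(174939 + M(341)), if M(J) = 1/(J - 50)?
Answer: -12264218319250/291 ≈ -4.2145e+10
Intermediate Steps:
M(J) = 1/(-50 + J)
(-329717 + ((67 - 1*91) - 274)²)*(174939 + M(341)) = (-329717 + ((67 - 1*91) - 274)²)*(174939 + 1/(-50 + 341)) = (-329717 + ((67 - 91) - 274)²)*(174939 + 1/291) = (-329717 + (-24 - 274)²)*(174939 + 1/291) = (-329717 + (-298)²)*(50907250/291) = (-329717 + 88804)*(50907250/291) = -240913*50907250/291 = -12264218319250/291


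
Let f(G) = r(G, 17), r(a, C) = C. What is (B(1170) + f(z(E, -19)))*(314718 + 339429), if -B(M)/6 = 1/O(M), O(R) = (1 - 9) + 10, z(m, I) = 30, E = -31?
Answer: 9158058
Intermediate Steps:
f(G) = 17
O(R) = 2 (O(R) = -8 + 10 = 2)
B(M) = -3 (B(M) = -6/2 = -6*1/2 = -3)
(B(1170) + f(z(E, -19)))*(314718 + 339429) = (-3 + 17)*(314718 + 339429) = 14*654147 = 9158058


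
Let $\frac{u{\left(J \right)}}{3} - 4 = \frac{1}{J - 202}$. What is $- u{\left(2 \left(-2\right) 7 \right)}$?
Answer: $- \frac{2757}{230} \approx -11.987$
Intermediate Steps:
$u{\left(J \right)} = 12 + \frac{3}{-202 + J}$ ($u{\left(J \right)} = 12 + \frac{3}{J - 202} = 12 + \frac{3}{-202 + J}$)
$- u{\left(2 \left(-2\right) 7 \right)} = - \frac{3 \left(-807 + 4 \cdot 2 \left(-2\right) 7\right)}{-202 + 2 \left(-2\right) 7} = - \frac{3 \left(-807 + 4 \left(\left(-4\right) 7\right)\right)}{-202 - 28} = - \frac{3 \left(-807 + 4 \left(-28\right)\right)}{-202 - 28} = - \frac{3 \left(-807 - 112\right)}{-230} = - \frac{3 \left(-1\right) \left(-919\right)}{230} = \left(-1\right) \frac{2757}{230} = - \frac{2757}{230}$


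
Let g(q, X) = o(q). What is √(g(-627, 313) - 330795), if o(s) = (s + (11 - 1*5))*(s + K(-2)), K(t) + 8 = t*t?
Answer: 24*√106 ≈ 247.10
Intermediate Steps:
K(t) = -8 + t² (K(t) = -8 + t*t = -8 + t²)
o(s) = (-4 + s)*(6 + s) (o(s) = (s + (11 - 1*5))*(s + (-8 + (-2)²)) = (s + (11 - 5))*(s + (-8 + 4)) = (s + 6)*(s - 4) = (6 + s)*(-4 + s) = (-4 + s)*(6 + s))
g(q, X) = -24 + q² + 2*q
√(g(-627, 313) - 330795) = √((-24 + (-627)² + 2*(-627)) - 330795) = √((-24 + 393129 - 1254) - 330795) = √(391851 - 330795) = √61056 = 24*√106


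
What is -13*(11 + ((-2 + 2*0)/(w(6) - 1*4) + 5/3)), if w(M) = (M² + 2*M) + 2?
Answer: -11323/69 ≈ -164.10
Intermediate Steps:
w(M) = 2 + M² + 2*M
-13*(11 + ((-2 + 2*0)/(w(6) - 1*4) + 5/3)) = -13*(11 + ((-2 + 2*0)/((2 + 6² + 2*6) - 1*4) + 5/3)) = -13*(11 + ((-2 + 0)/((2 + 36 + 12) - 4) + 5*(⅓))) = -13*(11 + (-2/(50 - 4) + 5/3)) = -13*(11 + (-2/46 + 5/3)) = -13*(11 + (-2*1/46 + 5/3)) = -13*(11 + (-1/23 + 5/3)) = -13*(11 + 112/69) = -13*871/69 = -11323/69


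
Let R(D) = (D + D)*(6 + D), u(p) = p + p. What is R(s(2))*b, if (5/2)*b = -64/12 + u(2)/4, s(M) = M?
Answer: -832/15 ≈ -55.467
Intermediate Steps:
u(p) = 2*p
R(D) = 2*D*(6 + D) (R(D) = (2*D)*(6 + D) = 2*D*(6 + D))
b = -26/15 (b = 2*(-64/12 + (2*2)/4)/5 = 2*(-64*1/12 + 4*(¼))/5 = 2*(-16/3 + 1)/5 = (⅖)*(-13/3) = -26/15 ≈ -1.7333)
R(s(2))*b = (2*2*(6 + 2))*(-26/15) = (2*2*8)*(-26/15) = 32*(-26/15) = -832/15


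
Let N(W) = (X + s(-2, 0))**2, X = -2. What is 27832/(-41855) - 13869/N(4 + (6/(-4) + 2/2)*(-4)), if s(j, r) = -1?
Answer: -64526387/41855 ≈ -1541.7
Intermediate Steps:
N(W) = 9 (N(W) = (-2 - 1)**2 = (-3)**2 = 9)
27832/(-41855) - 13869/N(4 + (6/(-4) + 2/2)*(-4)) = 27832/(-41855) - 13869/9 = 27832*(-1/41855) - 13869*1/9 = -27832/41855 - 1541 = -64526387/41855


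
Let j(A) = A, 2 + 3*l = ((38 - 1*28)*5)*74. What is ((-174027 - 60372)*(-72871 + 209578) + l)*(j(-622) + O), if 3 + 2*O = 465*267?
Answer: -5907692768096774/3 ≈ -1.9692e+15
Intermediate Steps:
O = 62076 (O = -3/2 + (465*267)/2 = -3/2 + (1/2)*124155 = -3/2 + 124155/2 = 62076)
l = 3698/3 (l = -2/3 + (((38 - 1*28)*5)*74)/3 = -2/3 + (((38 - 28)*5)*74)/3 = -2/3 + ((10*5)*74)/3 = -2/3 + (50*74)/3 = -2/3 + (1/3)*3700 = -2/3 + 3700/3 = 3698/3 ≈ 1232.7)
((-174027 - 60372)*(-72871 + 209578) + l)*(j(-622) + O) = ((-174027 - 60372)*(-72871 + 209578) + 3698/3)*(-622 + 62076) = (-234399*136707 + 3698/3)*61454 = (-32043984093 + 3698/3)*61454 = -96131948581/3*61454 = -5907692768096774/3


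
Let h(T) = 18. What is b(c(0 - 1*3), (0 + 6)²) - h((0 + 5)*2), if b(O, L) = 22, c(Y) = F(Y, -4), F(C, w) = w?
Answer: 4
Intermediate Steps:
c(Y) = -4
b(c(0 - 1*3), (0 + 6)²) - h((0 + 5)*2) = 22 - 1*18 = 22 - 18 = 4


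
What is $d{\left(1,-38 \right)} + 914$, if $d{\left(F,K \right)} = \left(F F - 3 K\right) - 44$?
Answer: $985$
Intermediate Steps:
$d{\left(F,K \right)} = -44 + F^{2} - 3 K$ ($d{\left(F,K \right)} = \left(F^{2} - 3 K\right) - 44 = -44 + F^{2} - 3 K$)
$d{\left(1,-38 \right)} + 914 = \left(-44 + 1^{2} - -114\right) + 914 = \left(-44 + 1 + 114\right) + 914 = 71 + 914 = 985$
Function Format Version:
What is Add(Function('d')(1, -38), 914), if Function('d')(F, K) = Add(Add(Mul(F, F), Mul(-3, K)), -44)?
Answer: 985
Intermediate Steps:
Function('d')(F, K) = Add(-44, Pow(F, 2), Mul(-3, K)) (Function('d')(F, K) = Add(Add(Pow(F, 2), Mul(-3, K)), -44) = Add(-44, Pow(F, 2), Mul(-3, K)))
Add(Function('d')(1, -38), 914) = Add(Add(-44, Pow(1, 2), Mul(-3, -38)), 914) = Add(Add(-44, 1, 114), 914) = Add(71, 914) = 985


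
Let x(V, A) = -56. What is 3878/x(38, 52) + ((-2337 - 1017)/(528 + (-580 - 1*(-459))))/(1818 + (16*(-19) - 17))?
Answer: -56261233/812372 ≈ -69.255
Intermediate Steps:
3878/x(38, 52) + ((-2337 - 1017)/(528 + (-580 - 1*(-459))))/(1818 + (16*(-19) - 17)) = 3878/(-56) + ((-2337 - 1017)/(528 + (-580 - 1*(-459))))/(1818 + (16*(-19) - 17)) = 3878*(-1/56) + (-3354/(528 + (-580 + 459)))/(1818 + (-304 - 17)) = -277/4 + (-3354/(528 - 121))/(1818 - 321) = -277/4 - 3354/407/1497 = -277/4 - 3354*1/407*(1/1497) = -277/4 - 3354/407*1/1497 = -277/4 - 1118/203093 = -56261233/812372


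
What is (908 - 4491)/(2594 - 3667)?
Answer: 3583/1073 ≈ 3.3392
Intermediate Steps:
(908 - 4491)/(2594 - 3667) = -3583/(-1073) = -3583*(-1/1073) = 3583/1073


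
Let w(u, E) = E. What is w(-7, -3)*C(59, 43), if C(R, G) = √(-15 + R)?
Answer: -6*√11 ≈ -19.900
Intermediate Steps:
w(-7, -3)*C(59, 43) = -3*√(-15 + 59) = -6*√11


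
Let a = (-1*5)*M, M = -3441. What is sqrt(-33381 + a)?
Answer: 4*I*sqrt(1011) ≈ 127.18*I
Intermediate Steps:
a = 17205 (a = -1*5*(-3441) = -5*(-3441) = 17205)
sqrt(-33381 + a) = sqrt(-33381 + 17205) = sqrt(-16176) = 4*I*sqrt(1011)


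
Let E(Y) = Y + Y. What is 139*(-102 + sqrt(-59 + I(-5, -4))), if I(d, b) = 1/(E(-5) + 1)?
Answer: -14178 + 278*I*sqrt(133)/3 ≈ -14178.0 + 1068.7*I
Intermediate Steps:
E(Y) = 2*Y
I(d, b) = -1/9 (I(d, b) = 1/(2*(-5) + 1) = 1/(-10 + 1) = 1/(-9) = -1/9)
139*(-102 + sqrt(-59 + I(-5, -4))) = 139*(-102 + sqrt(-59 - 1/9)) = 139*(-102 + sqrt(-532/9)) = 139*(-102 + 2*I*sqrt(133)/3) = -14178 + 278*I*sqrt(133)/3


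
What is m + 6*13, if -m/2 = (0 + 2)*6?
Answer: 54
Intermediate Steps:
m = -24 (m = -2*(0 + 2)*6 = -4*6 = -2*12 = -24)
m + 6*13 = -24 + 6*13 = -24 + 78 = 54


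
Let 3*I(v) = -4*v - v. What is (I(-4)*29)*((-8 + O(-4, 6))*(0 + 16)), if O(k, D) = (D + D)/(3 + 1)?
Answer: -46400/3 ≈ -15467.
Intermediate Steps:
O(k, D) = D/2 (O(k, D) = (2*D)/4 = (2*D)*(¼) = D/2)
I(v) = -5*v/3 (I(v) = (-4*v - v)/3 = (-5*v)/3 = -5*v/3)
(I(-4)*29)*((-8 + O(-4, 6))*(0 + 16)) = (-5/3*(-4)*29)*((-8 + (½)*6)*(0 + 16)) = ((20/3)*29)*((-8 + 3)*16) = 580*(-5*16)/3 = (580/3)*(-80) = -46400/3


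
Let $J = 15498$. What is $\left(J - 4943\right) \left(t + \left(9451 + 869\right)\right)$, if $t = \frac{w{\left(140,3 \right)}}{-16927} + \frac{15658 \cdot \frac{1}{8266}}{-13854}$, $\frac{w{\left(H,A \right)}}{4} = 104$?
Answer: $\frac{105574121855031201175}{969216017514} \approx 1.0893 \cdot 10^{8}$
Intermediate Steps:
$w{\left(H,A \right)} = 416$ ($w{\left(H,A \right)} = 4 \cdot 104 = 416$)
$t = - \frac{23952091595}{969216017514}$ ($t = \frac{416}{-16927} + \frac{15658 \cdot \frac{1}{8266}}{-13854} = 416 \left(- \frac{1}{16927}\right) + 15658 \cdot \frac{1}{8266} \left(- \frac{1}{13854}\right) = - \frac{416}{16927} + \frac{7829}{4133} \left(- \frac{1}{13854}\right) = - \frac{416}{16927} - \frac{7829}{57258582} = - \frac{23952091595}{969216017514} \approx -0.024713$)
$\left(J - 4943\right) \left(t + \left(9451 + 869\right)\right) = \left(15498 - 4943\right) \left(- \frac{23952091595}{969216017514} + \left(9451 + 869\right)\right) = 10555 \left(- \frac{23952091595}{969216017514} + 10320\right) = 10555 \cdot \frac{10002285348652885}{969216017514} = \frac{105574121855031201175}{969216017514}$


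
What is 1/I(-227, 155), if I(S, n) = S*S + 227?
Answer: 1/51756 ≈ 1.9321e-5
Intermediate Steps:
I(S, n) = 227 + S² (I(S, n) = S² + 227 = 227 + S²)
1/I(-227, 155) = 1/(227 + (-227)²) = 1/(227 + 51529) = 1/51756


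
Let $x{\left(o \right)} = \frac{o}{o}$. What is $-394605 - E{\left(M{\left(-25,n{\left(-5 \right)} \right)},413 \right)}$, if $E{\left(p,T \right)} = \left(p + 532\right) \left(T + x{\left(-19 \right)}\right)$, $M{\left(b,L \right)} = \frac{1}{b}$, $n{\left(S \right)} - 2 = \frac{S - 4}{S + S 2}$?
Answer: $- \frac{15370911}{25} \approx -6.1484 \cdot 10^{5}$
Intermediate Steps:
$x{\left(o \right)} = 1$
$n{\left(S \right)} = 2 + \frac{-4 + S}{3 S}$ ($n{\left(S \right)} = 2 + \frac{S - 4}{S + S 2} = 2 + \frac{-4 + S}{S + 2 S} = 2 + \frac{-4 + S}{3 S}$)
$E{\left(p,T \right)} = \left(1 + T\right) \left(532 + p\right)$ ($E{\left(p,T \right)} = \left(p + 532\right) \left(T + 1\right) = \left(532 + p\right) \left(1 + T\right) = \left(1 + T\right) \left(532 + p\right)$)
$-394605 - E{\left(M{\left(-25,n{\left(-5 \right)} \right)},413 \right)} = -394605 - \left(532 + \frac{1}{-25} + 532 \cdot 413 + \frac{413}{-25}\right) = -394605 - \left(532 - \frac{1}{25} + 219716 + 413 \left(- \frac{1}{25}\right)\right) = -394605 - \left(532 - \frac{1}{25} + 219716 - \frac{413}{25}\right) = -394605 - \frac{5505786}{25} = - \frac{15370911}{25}$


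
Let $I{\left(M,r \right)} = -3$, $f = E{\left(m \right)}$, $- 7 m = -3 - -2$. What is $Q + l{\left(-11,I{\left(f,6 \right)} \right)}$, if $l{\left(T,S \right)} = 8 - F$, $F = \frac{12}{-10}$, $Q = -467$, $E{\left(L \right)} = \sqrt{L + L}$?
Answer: $- \frac{2289}{5} \approx -457.8$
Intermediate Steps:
$m = \frac{1}{7}$ ($m = - \frac{-3 - -2}{7} = - \frac{-3 + 2}{7} = \left(- \frac{1}{7}\right) \left(-1\right) = \frac{1}{7} \approx 0.14286$)
$E{\left(L \right)} = \sqrt{2} \sqrt{L}$ ($E{\left(L \right)} = \sqrt{2 L} = \sqrt{2} \sqrt{L}$)
$f = \frac{\sqrt{14}}{7}$ ($f = \frac{\sqrt{2}}{\sqrt{7}} = \sqrt{2} \frac{\sqrt{7}}{7} = \frac{\sqrt{14}}{7} \approx 0.53452$)
$F = - \frac{6}{5}$ ($F = 12 \left(- \frac{1}{10}\right) = - \frac{6}{5} \approx -1.2$)
$l{\left(T,S \right)} = \frac{46}{5}$ ($l{\left(T,S \right)} = 8 - - \frac{6}{5} = 8 + \frac{6}{5} = \frac{46}{5}$)
$Q + l{\left(-11,I{\left(f,6 \right)} \right)} = -467 + \frac{46}{5} = - \frac{2289}{5}$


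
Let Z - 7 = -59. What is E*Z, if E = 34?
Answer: -1768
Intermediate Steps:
Z = -52 (Z = 7 - 59 = -52)
E*Z = 34*(-52) = -1768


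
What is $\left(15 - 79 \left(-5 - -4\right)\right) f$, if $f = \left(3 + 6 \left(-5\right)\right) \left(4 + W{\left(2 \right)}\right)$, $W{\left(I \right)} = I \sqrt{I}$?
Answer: $-10152 - 5076 \sqrt{2} \approx -17331.0$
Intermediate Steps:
$W{\left(I \right)} = I^{\frac{3}{2}}$
$f = -108 - 54 \sqrt{2}$ ($f = \left(3 + 6 \left(-5\right)\right) \left(4 + 2^{\frac{3}{2}}\right) = \left(3 - 30\right) \left(4 + 2 \sqrt{2}\right) = - 27 \left(4 + 2 \sqrt{2}\right) = -108 - 54 \sqrt{2} \approx -184.37$)
$\left(15 - 79 \left(-5 - -4\right)\right) f = \left(15 - 79 \left(-5 - -4\right)\right) \left(-108 - 54 \sqrt{2}\right) = \left(15 - 79 \left(-5 + 4\right)\right) \left(-108 - 54 \sqrt{2}\right) = \left(15 - -79\right) \left(-108 - 54 \sqrt{2}\right) = \left(15 + 79\right) \left(-108 - 54 \sqrt{2}\right) = 94 \left(-108 - 54 \sqrt{2}\right) = -10152 - 5076 \sqrt{2}$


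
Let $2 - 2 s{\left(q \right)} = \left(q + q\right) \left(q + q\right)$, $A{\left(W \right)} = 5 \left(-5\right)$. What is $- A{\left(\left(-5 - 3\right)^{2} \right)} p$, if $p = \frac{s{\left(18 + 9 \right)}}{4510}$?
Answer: $- \frac{7285}{902} \approx -8.0765$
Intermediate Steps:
$A{\left(W \right)} = -25$
$s{\left(q \right)} = 1 - 2 q^{2}$ ($s{\left(q \right)} = 1 - \frac{\left(q + q\right) \left(q + q\right)}{2} = 1 - \frac{2 q 2 q}{2} = 1 - \frac{4 q^{2}}{2} = 1 - 2 q^{2}$)
$p = - \frac{1457}{4510}$ ($p = \frac{1 - 2 \left(18 + 9\right)^{2}}{4510} = \left(1 - 2 \cdot 27^{2}\right) \frac{1}{4510} = \left(1 - 1458\right) \frac{1}{4510} = \left(-1457\right) \frac{1}{4510} = - \frac{1457}{4510} \approx -0.32306$)
$- A{\left(\left(-5 - 3\right)^{2} \right)} p = \left(-1\right) \left(-25\right) \left(- \frac{1457}{4510}\right) = 25 \left(- \frac{1457}{4510}\right) = - \frac{7285}{902}$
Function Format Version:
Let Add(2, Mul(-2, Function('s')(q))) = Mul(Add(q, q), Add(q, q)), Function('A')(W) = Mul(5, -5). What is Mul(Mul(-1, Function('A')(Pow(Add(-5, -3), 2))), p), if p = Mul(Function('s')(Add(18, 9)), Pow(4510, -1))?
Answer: Rational(-7285, 902) ≈ -8.0765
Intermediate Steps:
Function('A')(W) = -25
Function('s')(q) = Add(1, Mul(-2, Pow(q, 2))) (Function('s')(q) = Add(1, Mul(Rational(-1, 2), Mul(Add(q, q), Add(q, q)))) = Add(1, Mul(Rational(-1, 2), Mul(Mul(2, q), Mul(2, q)))) = Add(1, Mul(Rational(-1, 2), Mul(4, Pow(q, 2)))) = Add(1, Mul(-2, Pow(q, 2))))
p = Rational(-1457, 4510) (p = Mul(Add(1, Mul(-2, Pow(Add(18, 9), 2))), Pow(4510, -1)) = Mul(Add(1, Mul(-2, Pow(27, 2))), Rational(1, 4510)) = Mul(Add(1, Mul(-2, 729)), Rational(1, 4510)) = Mul(Add(1, -1458), Rational(1, 4510)) = Mul(-1457, Rational(1, 4510)) = Rational(-1457, 4510) ≈ -0.32306)
Mul(Mul(-1, Function('A')(Pow(Add(-5, -3), 2))), p) = Mul(Mul(-1, -25), Rational(-1457, 4510)) = Mul(25, Rational(-1457, 4510)) = Rational(-7285, 902)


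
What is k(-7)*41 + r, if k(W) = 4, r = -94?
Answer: 70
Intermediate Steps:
k(-7)*41 + r = 4*41 - 94 = 164 - 94 = 70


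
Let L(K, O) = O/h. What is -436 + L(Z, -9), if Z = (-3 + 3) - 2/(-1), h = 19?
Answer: -8293/19 ≈ -436.47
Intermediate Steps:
Z = 2 (Z = 0 - 2*(-1) = 0 + 2 = 2)
L(K, O) = O/19
-436 + L(Z, -9) = -436 + (1/19)*(-9) = -436 - 9/19 = -8293/19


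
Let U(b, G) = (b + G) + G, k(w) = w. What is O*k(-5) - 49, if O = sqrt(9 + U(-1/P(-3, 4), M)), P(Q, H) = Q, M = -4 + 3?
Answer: -49 - 5*sqrt(66)/3 ≈ -62.540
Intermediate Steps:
M = -1
U(b, G) = b + 2*G (U(b, G) = (G + b) + G = b + 2*G)
O = sqrt(66)/3 (O = sqrt(9 + (-1/(-3) + 2*(-1))) = sqrt(9 + (-1*(-1/3) - 2)) = sqrt(9 + (1/3 - 2)) = sqrt(9 - 5/3) = sqrt(22/3) = sqrt(66)/3 ≈ 2.7080)
O*k(-5) - 49 = (sqrt(66)/3)*(-5) - 49 = -5*sqrt(66)/3 - 49 = -49 - 5*sqrt(66)/3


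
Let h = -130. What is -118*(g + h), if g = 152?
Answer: -2596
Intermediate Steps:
-118*(g + h) = -118*(152 - 130) = -118*22 = -2596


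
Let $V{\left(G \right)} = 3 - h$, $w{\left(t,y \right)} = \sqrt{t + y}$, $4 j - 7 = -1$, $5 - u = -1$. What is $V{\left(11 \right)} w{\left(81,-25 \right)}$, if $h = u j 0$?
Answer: $6 \sqrt{14} \approx 22.45$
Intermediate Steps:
$u = 6$ ($u = 5 - -1 = 5 + 1 = 6$)
$j = \frac{3}{2}$ ($j = \frac{7}{4} + \frac{1}{4} \left(-1\right) = \frac{7}{4} - \frac{1}{4} = \frac{3}{2} \approx 1.5$)
$h = 0$ ($h = 6 \cdot \frac{3}{2} \cdot 0 = 9 \cdot 0 = 0$)
$V{\left(G \right)} = 3$ ($V{\left(G \right)} = 3 - 0 = 3 + 0 = 3$)
$V{\left(11 \right)} w{\left(81,-25 \right)} = 3 \sqrt{81 - 25} = 3 \sqrt{56} = 3 \cdot 2 \sqrt{14} = 6 \sqrt{14}$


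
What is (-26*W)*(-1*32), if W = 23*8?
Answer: 153088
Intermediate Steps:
W = 184
(-26*W)*(-1*32) = (-26*184)*(-1*32) = -4784*(-32) = 153088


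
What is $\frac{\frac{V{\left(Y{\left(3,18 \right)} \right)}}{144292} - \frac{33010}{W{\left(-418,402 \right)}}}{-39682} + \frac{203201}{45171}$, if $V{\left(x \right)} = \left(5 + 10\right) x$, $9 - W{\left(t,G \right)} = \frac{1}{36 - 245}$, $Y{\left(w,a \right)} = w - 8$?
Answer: $\frac{1117325044059647569}{243380138795096184} \approx 4.5909$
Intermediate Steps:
$Y{\left(w,a \right)} = -8 + w$
$W{\left(t,G \right)} = \frac{1882}{209}$ ($W{\left(t,G \right)} = 9 - \frac{1}{36 - 245} = 9 - \frac{1}{-209} = 9 - - \frac{1}{209} = 9 + \frac{1}{209} = \frac{1882}{209}$)
$V{\left(x \right)} = 15 x$
$\frac{\frac{V{\left(Y{\left(3,18 \right)} \right)}}{144292} - \frac{33010}{W{\left(-418,402 \right)}}}{-39682} + \frac{203201}{45171} = \frac{\frac{15 \left(-8 + 3\right)}{144292} - \frac{33010}{\frac{1882}{209}}}{-39682} + \frac{203201}{45171} = \left(15 \left(-5\right) \frac{1}{144292} - \frac{3449545}{941}\right) \left(- \frac{1}{39682}\right) + 203201 \cdot \frac{1}{45171} = \left(\left(-75\right) \frac{1}{144292} - \frac{3449545}{941}\right) \left(- \frac{1}{39682}\right) + \frac{203201}{45171} = \left(- \frac{75}{144292} - \frac{3449545}{941}\right) \left(- \frac{1}{39682}\right) + \frac{203201}{45171} = \left(- \frac{497741817715}{135778772}\right) \left(- \frac{1}{39682}\right) + \frac{203201}{45171} = \frac{497741817715}{5387973230504} + \frac{203201}{45171} = \frac{1117325044059647569}{243380138795096184}$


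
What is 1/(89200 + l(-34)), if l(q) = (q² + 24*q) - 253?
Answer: 1/89287 ≈ 1.1200e-5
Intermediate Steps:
l(q) = -253 + q² + 24*q
1/(89200 + l(-34)) = 1/(89200 + (-253 + (-34)² + 24*(-34))) = 1/(89200 + (-253 + 1156 - 816)) = 1/(89200 + 87) = 1/89287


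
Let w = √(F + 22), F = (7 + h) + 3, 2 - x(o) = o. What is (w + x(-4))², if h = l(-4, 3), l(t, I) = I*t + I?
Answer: (6 + √23)² ≈ 116.55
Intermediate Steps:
l(t, I) = I + I*t
x(o) = 2 - o
h = -9 (h = 3*(1 - 4) = 3*(-3) = -9)
F = 1 (F = (7 - 9) + 3 = -2 + 3 = 1)
w = √23 (w = √(1 + 22) = √23 ≈ 4.7958)
(w + x(-4))² = (√23 + (2 - 1*(-4)))² = (√23 + (2 + 4))² = (√23 + 6)² = (6 + √23)²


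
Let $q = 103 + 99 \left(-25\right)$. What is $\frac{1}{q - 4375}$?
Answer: $- \frac{1}{6747} \approx -0.00014821$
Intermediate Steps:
$q = -2372$ ($q = 103 - 2475 = -2372$)
$\frac{1}{q - 4375} = \frac{1}{-2372 - 4375} = \frac{1}{-6747} = - \frac{1}{6747}$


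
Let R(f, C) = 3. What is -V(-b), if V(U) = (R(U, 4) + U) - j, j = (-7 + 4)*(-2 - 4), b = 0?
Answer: 15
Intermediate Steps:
j = 18 (j = -3*(-6) = 18)
V(U) = -15 + U (V(U) = (3 + U) - 1*18 = (3 + U) - 18 = -15 + U)
-V(-b) = -(-15 - 1*0) = -(-15 + 0) = -1*(-15) = 15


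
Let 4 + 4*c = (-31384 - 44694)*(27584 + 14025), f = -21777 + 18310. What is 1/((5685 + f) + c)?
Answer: -2/1582760317 ≈ -1.2636e-9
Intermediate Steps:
f = -3467
c = -1582764753/2 (c = -1 + ((-31384 - 44694)*(27584 + 14025))/4 = -1 + (-76078*41609)/4 = -1 + (¼)*(-3165529502) = -1 - 1582764751/2 = -1582764753/2 ≈ -7.9138e+8)
1/((5685 + f) + c) = 1/((5685 - 3467) - 1582764753/2) = 1/(2218 - 1582764753/2) = 1/(-1582760317/2) = -2/1582760317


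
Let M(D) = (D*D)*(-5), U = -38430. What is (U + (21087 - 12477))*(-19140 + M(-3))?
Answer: 572096700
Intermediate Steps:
M(D) = -5*D**2 (M(D) = D**2*(-5) = -5*D**2)
(U + (21087 - 12477))*(-19140 + M(-3)) = (-38430 + (21087 - 12477))*(-19140 - 5*(-3)**2) = (-38430 + 8610)*(-19140 - 5*9) = -29820*(-19140 - 45) = -29820*(-19185) = 572096700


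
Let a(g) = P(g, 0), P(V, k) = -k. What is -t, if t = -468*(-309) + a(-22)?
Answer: -144612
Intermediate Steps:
a(g) = 0 (a(g) = -1*0 = 0)
t = 144612 (t = -468*(-309) + 0 = 144612 + 0 = 144612)
-t = -1*144612 = -144612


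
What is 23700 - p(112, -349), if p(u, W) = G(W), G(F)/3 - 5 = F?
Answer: 24732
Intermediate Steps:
G(F) = 15 + 3*F
p(u, W) = 15 + 3*W
23700 - p(112, -349) = 23700 - (15 + 3*(-349)) = 23700 - (15 - 1047) = 23700 - 1*(-1032) = 23700 + 1032 = 24732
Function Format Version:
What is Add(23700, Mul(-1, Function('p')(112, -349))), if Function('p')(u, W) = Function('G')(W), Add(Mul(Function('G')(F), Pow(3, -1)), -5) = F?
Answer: 24732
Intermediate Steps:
Function('G')(F) = Add(15, Mul(3, F))
Function('p')(u, W) = Add(15, Mul(3, W))
Add(23700, Mul(-1, Function('p')(112, -349))) = Add(23700, Mul(-1, Add(15, Mul(3, -349)))) = Add(23700, Mul(-1, Add(15, -1047))) = Add(23700, Mul(-1, -1032)) = Add(23700, 1032) = 24732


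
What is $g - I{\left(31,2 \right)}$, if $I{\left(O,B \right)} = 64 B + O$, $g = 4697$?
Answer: $4538$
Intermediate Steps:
$I{\left(O,B \right)} = O + 64 B$
$g - I{\left(31,2 \right)} = 4697 - \left(31 + 64 \cdot 2\right) = 4697 - \left(31 + 128\right) = 4697 - 159 = 4538$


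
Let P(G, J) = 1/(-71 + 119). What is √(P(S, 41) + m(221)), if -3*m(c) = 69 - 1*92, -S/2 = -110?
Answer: √123/4 ≈ 2.7726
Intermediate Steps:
S = 220 (S = -2*(-110) = 220)
P(G, J) = 1/48
m(c) = 23/3 (m(c) = -(69 - 1*92)/3 = -(69 - 92)/3 = -⅓*(-23) = 23/3)
√(P(S, 41) + m(221)) = √(1/48 + 23/3) = √(123/16) = √123/4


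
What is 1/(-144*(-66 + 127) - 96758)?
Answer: -1/105542 ≈ -9.4749e-6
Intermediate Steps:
1/(-144*(-66 + 127) - 96758) = 1/(-144*61 - 96758) = 1/(-8784 - 96758) = 1/(-105542) = -1/105542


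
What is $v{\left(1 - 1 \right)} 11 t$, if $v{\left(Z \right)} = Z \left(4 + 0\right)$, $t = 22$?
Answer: $0$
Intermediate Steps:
$v{\left(Z \right)} = 4 Z$ ($v{\left(Z \right)} = Z 4 = 4 Z$)
$v{\left(1 - 1 \right)} 11 t = 4 \left(1 - 1\right) 11 \cdot 22 = 4 \cdot 0 \cdot 11 \cdot 22 = 0 \cdot 11 \cdot 22 = 0 \cdot 22 = 0$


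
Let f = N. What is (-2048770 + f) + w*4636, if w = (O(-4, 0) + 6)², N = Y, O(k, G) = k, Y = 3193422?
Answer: 1163196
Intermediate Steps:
N = 3193422
w = 4 (w = (-4 + 6)² = 2² = 4)
f = 3193422
(-2048770 + f) + w*4636 = (-2048770 + 3193422) + 4*4636 = 1144652 + 18544 = 1163196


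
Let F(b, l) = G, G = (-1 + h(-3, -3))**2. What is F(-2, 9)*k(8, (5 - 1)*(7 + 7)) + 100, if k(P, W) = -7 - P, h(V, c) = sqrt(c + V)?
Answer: 175 + 30*I*sqrt(6) ≈ 175.0 + 73.485*I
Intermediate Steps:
h(V, c) = sqrt(V + c)
G = (-1 + I*sqrt(6))**2 (G = (-1 + sqrt(-3 - 3))**2 = (-1 + sqrt(-6))**2 = (-1 + I*sqrt(6))**2 ≈ -5.0 - 4.899*I)
F(b, l) = (1 - I*sqrt(6))**2
F(-2, 9)*k(8, (5 - 1)*(7 + 7)) + 100 = (1 - I*sqrt(6))**2*(-7 - 1*8) + 100 = (1 - I*sqrt(6))**2*(-7 - 8) + 100 = (1 - I*sqrt(6))**2*(-15) + 100 = -15*(1 - I*sqrt(6))**2 + 100 = 100 - 15*(1 - I*sqrt(6))**2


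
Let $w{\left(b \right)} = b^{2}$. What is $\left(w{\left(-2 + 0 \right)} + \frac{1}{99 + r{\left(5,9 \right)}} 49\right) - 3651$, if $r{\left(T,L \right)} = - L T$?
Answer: $- \frac{196889}{54} \approx -3646.1$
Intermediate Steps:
$r{\left(T,L \right)} = - L T$
$\left(w{\left(-2 + 0 \right)} + \frac{1}{99 + r{\left(5,9 \right)}} 49\right) - 3651 = \left(\left(-2 + 0\right)^{2} + \frac{1}{99 - 9 \cdot 5} \cdot 49\right) - 3651 = \left(\left(-2\right)^{2} + \frac{1}{99 - 45} \cdot 49\right) - 3651 = \left(4 + \frac{1}{54} \cdot 49\right) - 3651 = \left(4 + \frac{49}{54}\right) - 3651 = \frac{265}{54} - 3651 = - \frac{196889}{54}$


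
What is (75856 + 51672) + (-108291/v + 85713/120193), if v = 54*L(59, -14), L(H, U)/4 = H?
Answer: 65109254398295/510579864 ≈ 1.2752e+5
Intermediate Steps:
L(H, U) = 4*H
v = 12744 (v = 54*(4*59) = 54*236 = 12744)
(75856 + 51672) + (-108291/v + 85713/120193) = (75856 + 51672) + (-108291/12744 + 85713/120193) = 127528 + (-108291*1/12744 + 85713*(1/120193)) = 127528 + (-36097/4248 + 85713/120193) = 127528 - 3974497897/510579864 = 65109254398295/510579864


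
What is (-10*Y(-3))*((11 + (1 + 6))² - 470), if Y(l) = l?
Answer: -4380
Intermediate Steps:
(-10*Y(-3))*((11 + (1 + 6))² - 470) = (-10*(-3))*((11 + (1 + 6))² - 470) = 30*((11 + 7)² - 470) = 30*(18² - 470) = 30*(324 - 470) = 30*(-146) = -4380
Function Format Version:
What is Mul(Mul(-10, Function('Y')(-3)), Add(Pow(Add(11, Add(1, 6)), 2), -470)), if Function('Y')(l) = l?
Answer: -4380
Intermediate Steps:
Mul(Mul(-10, Function('Y')(-3)), Add(Pow(Add(11, Add(1, 6)), 2), -470)) = Mul(Mul(-10, -3), Add(Pow(Add(11, Add(1, 6)), 2), -470)) = Mul(30, Add(Pow(Add(11, 7), 2), -470)) = Mul(30, Add(Pow(18, 2), -470)) = Mul(30, Add(324, -470)) = Mul(30, -146) = -4380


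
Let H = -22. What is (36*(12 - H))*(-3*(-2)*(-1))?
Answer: -7344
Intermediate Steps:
(36*(12 - H))*(-3*(-2)*(-1)) = (36*(12 - 1*(-22)))*(-3*(-2)*(-1)) = (36*(12 + 22))*(6*(-1)) = (36*34)*(-6) = 1224*(-6) = -7344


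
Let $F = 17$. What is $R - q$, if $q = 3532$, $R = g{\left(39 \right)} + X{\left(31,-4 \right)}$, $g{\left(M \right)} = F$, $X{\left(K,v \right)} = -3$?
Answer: $-3518$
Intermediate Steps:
$g{\left(M \right)} = 17$
$R = 14$ ($R = 17 - 3 = 14$)
$R - q = 14 - 3532 = -3518$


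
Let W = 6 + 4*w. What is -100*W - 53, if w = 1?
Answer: -1053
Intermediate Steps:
W = 10 (W = 6 + 4*1 = 6 + 4 = 10)
-100*W - 53 = -100*10 - 53 = -1000 - 53 = -1053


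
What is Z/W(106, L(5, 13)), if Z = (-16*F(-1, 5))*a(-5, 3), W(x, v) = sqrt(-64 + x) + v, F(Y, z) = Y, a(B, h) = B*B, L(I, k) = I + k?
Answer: 1200/47 - 200*sqrt(42)/141 ≈ 16.339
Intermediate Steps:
a(B, h) = B**2
W(x, v) = v + sqrt(-64 + x)
Z = 400 (Z = -16*(-1)*(-5)**2 = 16*25 = 400)
Z/W(106, L(5, 13)) = 400/((5 + 13) + sqrt(-64 + 106)) = 400/(18 + sqrt(42))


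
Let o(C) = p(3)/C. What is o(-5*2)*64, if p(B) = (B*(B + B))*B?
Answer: -1728/5 ≈ -345.60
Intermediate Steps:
p(B) = 2*B**3 (p(B) = (B*(2*B))*B = (2*B**2)*B = 2*B**3)
o(C) = 54/C (o(C) = (2*3**3)/C = (2*27)/C = 54/C)
o(-5*2)*64 = (54/((-5*2)))*64 = (54/(-10))*64 = (54*(-1/10))*64 = -27/5*64 = -1728/5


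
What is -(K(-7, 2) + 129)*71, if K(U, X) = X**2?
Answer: -9443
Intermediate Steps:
-(K(-7, 2) + 129)*71 = -(2**2 + 129)*71 = -(4 + 129)*71 = -133*71 = -1*9443 = -9443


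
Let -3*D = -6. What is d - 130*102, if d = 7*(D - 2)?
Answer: -13260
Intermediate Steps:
D = 2 (D = -⅓*(-6) = 2)
d = 0 (d = 7*(2 - 2) = 7*0 = 0)
d - 130*102 = 0 - 130*102 = 0 - 13260 = -13260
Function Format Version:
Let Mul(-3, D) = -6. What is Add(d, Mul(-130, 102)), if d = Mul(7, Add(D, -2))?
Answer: -13260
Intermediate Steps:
D = 2 (D = Mul(Rational(-1, 3), -6) = 2)
d = 0 (d = Mul(7, Add(2, -2)) = Mul(7, 0) = 0)
Add(d, Mul(-130, 102)) = Add(0, Mul(-130, 102)) = Add(0, -13260) = -13260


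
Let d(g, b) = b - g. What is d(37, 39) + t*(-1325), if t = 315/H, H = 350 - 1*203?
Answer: -19861/7 ≈ -2837.3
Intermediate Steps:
H = 147 (H = 350 - 203 = 147)
t = 15/7 (t = 315/147 = 315*(1/147) = 15/7 ≈ 2.1429)
d(37, 39) + t*(-1325) = (39 - 1*37) + (15/7)*(-1325) = (39 - 37) - 19875/7 = 2 - 19875/7 = -19861/7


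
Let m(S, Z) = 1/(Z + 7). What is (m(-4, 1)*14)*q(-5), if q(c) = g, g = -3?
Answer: -21/4 ≈ -5.2500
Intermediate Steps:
m(S, Z) = 1/(7 + Z)
q(c) = -3
(m(-4, 1)*14)*q(-5) = (14/(7 + 1))*(-3) = (14/8)*(-3) = ((⅛)*14)*(-3) = (7/4)*(-3) = -21/4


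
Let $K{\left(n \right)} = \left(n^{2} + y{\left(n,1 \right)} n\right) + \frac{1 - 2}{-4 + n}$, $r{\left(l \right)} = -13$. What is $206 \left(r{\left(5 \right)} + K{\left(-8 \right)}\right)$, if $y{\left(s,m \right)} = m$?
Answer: $\frac{53251}{6} \approx 8875.2$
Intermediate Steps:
$K{\left(n \right)} = n + n^{2} - \frac{1}{-4 + n}$ ($K{\left(n \right)} = \left(n^{2} + 1 n\right) + \frac{1 - 2}{-4 + n} = \left(n^{2} + n\right) - \frac{1}{-4 + n} = \left(n + n^{2}\right) - \frac{1}{-4 + n} = n + n^{2} - \frac{1}{-4 + n}$)
$206 \left(r{\left(5 \right)} + K{\left(-8 \right)}\right) = 206 \left(-13 + \frac{-1 + \left(-8\right)^{3} - -32 - 3 \left(-8\right)^{2}}{-4 - 8}\right) = 206 \left(-13 + \frac{-1 - 512 + 32 - 192}{-12}\right) = 206 \left(-13 - \frac{-1 - 512 + 32 - 192}{12}\right) = 206 \left(-13 - - \frac{673}{12}\right) = 206 \left(-13 + \frac{673}{12}\right) = 206 \cdot \frac{517}{12} = \frac{53251}{6}$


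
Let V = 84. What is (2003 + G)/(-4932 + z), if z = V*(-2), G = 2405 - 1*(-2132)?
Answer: -109/85 ≈ -1.2824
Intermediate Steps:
G = 4537 (G = 2405 + 2132 = 4537)
z = -168 (z = 84*(-2) = -168)
(2003 + G)/(-4932 + z) = (2003 + 4537)/(-4932 - 168) = 6540/(-5100) = 6540*(-1/5100) = -109/85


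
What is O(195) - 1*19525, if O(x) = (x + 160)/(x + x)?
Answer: -1522879/78 ≈ -19524.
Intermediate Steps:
O(x) = (160 + x)/(2*x) (O(x) = (160 + x)/((2*x)) = (160 + x)*(1/(2*x)) = (160 + x)/(2*x))
O(195) - 1*19525 = (1/2)*(160 + 195)/195 - 1*19525 = (1/2)*(1/195)*355 - 19525 = 71/78 - 19525 = -1522879/78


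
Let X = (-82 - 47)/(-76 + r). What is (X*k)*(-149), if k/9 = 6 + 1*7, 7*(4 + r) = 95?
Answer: -5247333/155 ≈ -33854.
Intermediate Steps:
r = 67/7 (r = -4 + (⅐)*95 = -4 + 95/7 = 67/7 ≈ 9.5714)
X = 301/155 (X = (-82 - 47)/(-76 + 67/7) = -129/(-465/7) = -129*(-7/465) = 301/155 ≈ 1.9419)
k = 117 (k = 9*(6 + 1*7) = 9*(6 + 7) = 9*13 = 117)
(X*k)*(-149) = ((301/155)*117)*(-149) = (35217/155)*(-149) = -5247333/155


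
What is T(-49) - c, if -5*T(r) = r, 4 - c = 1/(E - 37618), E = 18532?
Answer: 553489/95430 ≈ 5.7999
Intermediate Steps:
c = 76345/19086 (c = 4 - 1/(18532 - 37618) = 4 - 1/(-19086) = 4 - 1*(-1/19086) = 4 + 1/19086 = 76345/19086 ≈ 4.0001)
T(r) = -r/5
T(-49) - c = -⅕*(-49) - 1*76345/19086 = 49/5 - 76345/19086 = 553489/95430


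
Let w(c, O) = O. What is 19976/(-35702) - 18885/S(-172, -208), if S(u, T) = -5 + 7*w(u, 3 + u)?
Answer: 108416797/7068996 ≈ 15.337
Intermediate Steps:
S(u, T) = 16 + 7*u (S(u, T) = -5 + 7*(3 + u) = -5 + (21 + 7*u) = 16 + 7*u)
19976/(-35702) - 18885/S(-172, -208) = 19976/(-35702) - 18885/(16 + 7*(-172)) = 19976*(-1/35702) - 18885/(16 - 1204) = -9988/17851 - 18885/(-1188) = -9988/17851 - 18885*(-1/1188) = -9988/17851 + 6295/396 = 108416797/7068996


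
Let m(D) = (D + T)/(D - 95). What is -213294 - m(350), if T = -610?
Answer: -10877942/51 ≈ -2.1329e+5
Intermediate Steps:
m(D) = (-610 + D)/(-95 + D) (m(D) = (D - 610)/(D - 95) = (-610 + D)/(-95 + D))
-213294 - m(350) = -213294 - (-610 + 350)/(-95 + 350) = -213294 - (-260)/255 = -213294 - 1*(-52/51) = -213294 + 52/51 = -10877942/51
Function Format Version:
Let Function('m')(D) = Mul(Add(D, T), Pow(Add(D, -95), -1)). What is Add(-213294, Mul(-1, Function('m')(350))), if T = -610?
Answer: Rational(-10877942, 51) ≈ -2.1329e+5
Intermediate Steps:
Function('m')(D) = Mul(Pow(Add(-95, D), -1), Add(-610, D)) (Function('m')(D) = Mul(Add(D, -610), Pow(Add(D, -95), -1)) = Mul(Add(-610, D), Pow(Add(-95, D), -1)) = Mul(Pow(Add(-95, D), -1), Add(-610, D)))
Add(-213294, Mul(-1, Function('m')(350))) = Add(-213294, Mul(-1, Mul(Pow(Add(-95, 350), -1), Add(-610, 350)))) = Add(-213294, Mul(-1, Mul(Pow(255, -1), -260))) = Add(-213294, Mul(-1, Mul(Rational(1, 255), -260))) = Add(-213294, Mul(-1, Rational(-52, 51))) = Add(-213294, Rational(52, 51)) = Rational(-10877942, 51)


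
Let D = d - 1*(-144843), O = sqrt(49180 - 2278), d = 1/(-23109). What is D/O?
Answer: 1673588443*sqrt(46902)/541929159 ≈ 668.81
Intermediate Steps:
d = -1/23109 ≈ -4.3273e-5
O = sqrt(46902) ≈ 216.57
D = 3347176886/23109 (D = -1/23109 - 1*(-144843) = -1/23109 + 144843 = 3347176886/23109 ≈ 1.4484e+5)
D/O = 3347176886/(23109*(sqrt(46902))) = 3347176886*(sqrt(46902)/46902)/23109 = 1673588443*sqrt(46902)/541929159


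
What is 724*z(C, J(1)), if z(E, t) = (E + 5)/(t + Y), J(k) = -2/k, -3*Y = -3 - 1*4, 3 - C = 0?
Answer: 17376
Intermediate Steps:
C = 3 (C = 3 - 1*0 = 3 + 0 = 3)
Y = 7/3 (Y = -(-3 - 1*4)/3 = -(-3 - 4)/3 = -1/3*(-7) = 7/3 ≈ 2.3333)
z(E, t) = (5 + E)/(7/3 + t) (z(E, t) = (E + 5)/(t + 7/3) = (5 + E)/(7/3 + t))
724*z(C, J(1)) = 724*(3*(5 + 3)/(7 + 3*(-2/1))) = 724*(3*8/(7 + 3*(-2*1))) = 724*(3*8/(7 + 3*(-2))) = 724*(3*8/(7 - 6)) = 724*(3*8/1) = 724*(3*1*8) = 724*24 = 17376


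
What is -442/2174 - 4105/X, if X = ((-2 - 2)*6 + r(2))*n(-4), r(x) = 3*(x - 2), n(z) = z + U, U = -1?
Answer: -897731/26088 ≈ -34.412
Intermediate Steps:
n(z) = -1 + z (n(z) = z - 1 = -1 + z)
r(x) = -6 + 3*x (r(x) = 3*(-2 + x) = -6 + 3*x)
X = 120 (X = ((-2 - 2)*6 + (-6 + 3*2))*(-1 - 4) = (-4*6 + (-6 + 6))*(-5) = (-24 + 0)*(-5) = -24*(-5) = 120)
-442/2174 - 4105/X = -442/2174 - 4105/120 = -442*1/2174 - 4105*1/120 = -221/1087 - 821/24 = -897731/26088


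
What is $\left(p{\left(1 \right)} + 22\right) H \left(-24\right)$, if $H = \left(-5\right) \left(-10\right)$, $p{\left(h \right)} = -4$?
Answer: $-21600$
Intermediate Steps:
$H = 50$
$\left(p{\left(1 \right)} + 22\right) H \left(-24\right) = \left(-4 + 22\right) 50 \left(-24\right) = 18 \cdot 50 \left(-24\right) = 900 \left(-24\right) = -21600$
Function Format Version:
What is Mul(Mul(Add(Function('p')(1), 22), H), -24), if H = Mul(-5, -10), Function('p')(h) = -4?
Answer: -21600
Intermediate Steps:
H = 50
Mul(Mul(Add(Function('p')(1), 22), H), -24) = Mul(Mul(Add(-4, 22), 50), -24) = Mul(Mul(18, 50), -24) = Mul(900, -24) = -21600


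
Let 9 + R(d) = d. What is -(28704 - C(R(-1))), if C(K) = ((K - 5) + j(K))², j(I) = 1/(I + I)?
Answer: -11390999/400 ≈ -28478.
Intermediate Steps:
R(d) = -9 + d
j(I) = 1/(2*I)
C(K) = (-5 + K + 1/(2*K))² (C(K) = ((K - 5) + 1/(2*K))² = ((-5 + K) + 1/(2*K))² = (-5 + K + 1/(2*K))²)
-(28704 - C(R(-1))) = -(28704 - (1 + 2*(-9 - 1)*(-5 + (-9 - 1)))²/(4*(-9 - 1)²)) = -(28704 - (1 + 2*(-10)*(-5 - 10))²/(4*(-10)²)) = -(28704 - (1 + 2*(-10)*(-15))²/(4*100)) = -(28704 - (1 + 300)²/(4*100)) = -(28704 - 301²/(4*100)) = -(28704 - 90601/(4*100)) = -(28704 - 1*90601/400) = -(28704 - 90601/400) = -1*11390999/400 = -11390999/400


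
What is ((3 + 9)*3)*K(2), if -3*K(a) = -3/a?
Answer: 18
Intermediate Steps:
K(a) = 1/a (K(a) = -(-1)/a = 1/a)
((3 + 9)*3)*K(2) = ((3 + 9)*3)/2 = (12*3)*(½) = 36*(½) = 18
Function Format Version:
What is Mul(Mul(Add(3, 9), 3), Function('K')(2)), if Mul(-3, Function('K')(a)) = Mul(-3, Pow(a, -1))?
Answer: 18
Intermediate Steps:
Function('K')(a) = Pow(a, -1) (Function('K')(a) = Mul(Rational(-1, 3), Mul(-3, Pow(a, -1))) = Pow(a, -1))
Mul(Mul(Add(3, 9), 3), Function('K')(2)) = Mul(Mul(Add(3, 9), 3), Pow(2, -1)) = Mul(Mul(12, 3), Rational(1, 2)) = Mul(36, Rational(1, 2)) = 18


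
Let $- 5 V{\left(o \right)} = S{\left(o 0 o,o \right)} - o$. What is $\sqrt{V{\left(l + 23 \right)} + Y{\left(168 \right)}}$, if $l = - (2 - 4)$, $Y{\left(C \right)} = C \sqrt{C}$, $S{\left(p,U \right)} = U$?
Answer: $4 \sqrt[4]{2} \cdot 21^{\frac{3}{4}} \approx 46.664$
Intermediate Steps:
$Y{\left(C \right)} = C^{\frac{3}{2}}$
$l = 2$ ($l = \left(-1\right) \left(-2\right) = 2$)
$V{\left(o \right)} = 0$ ($V{\left(o \right)} = - \frac{o - o}{5} = \left(- \frac{1}{5}\right) 0 = 0$)
$\sqrt{V{\left(l + 23 \right)} + Y{\left(168 \right)}} = \sqrt{0 + 168^{\frac{3}{2}}} = \sqrt{0 + 336 \sqrt{42}} = \sqrt{336 \sqrt{42}} = 4 \sqrt[4]{2} \cdot 21^{\frac{3}{4}}$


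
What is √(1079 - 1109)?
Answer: I*√30 ≈ 5.4772*I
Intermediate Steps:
√(1079 - 1109) = √(-30) = I*√30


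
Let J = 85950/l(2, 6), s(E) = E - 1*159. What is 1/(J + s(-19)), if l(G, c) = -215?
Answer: -43/24844 ≈ -0.0017308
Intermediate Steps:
s(E) = -159 + E (s(E) = E - 159 = -159 + E)
J = -17190/43 (J = 85950/(-215) = 85950*(-1/215) = -17190/43 ≈ -399.77)
1/(J + s(-19)) = 1/(-17190/43 + (-159 - 19)) = 1/(-17190/43 - 178) = 1/(-24844/43) = -43/24844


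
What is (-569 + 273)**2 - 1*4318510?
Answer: -4230894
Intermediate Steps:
(-569 + 273)**2 - 1*4318510 = (-296)**2 - 4318510 = 87616 - 4318510 = -4230894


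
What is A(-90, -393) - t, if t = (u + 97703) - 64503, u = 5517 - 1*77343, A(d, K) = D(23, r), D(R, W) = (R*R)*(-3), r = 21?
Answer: 37039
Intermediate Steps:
D(R, W) = -3*R² (D(R, W) = R²*(-3) = -3*R²)
A(d, K) = -1587 (A(d, K) = -3*23² = -3*529 = -1587)
u = -71826 (u = 5517 - 77343 = -71826)
t = -38626 (t = (-71826 + 97703) - 64503 = 25877 - 64503 = -38626)
A(-90, -393) - t = -1587 - 1*(-38626) = -1587 + 38626 = 37039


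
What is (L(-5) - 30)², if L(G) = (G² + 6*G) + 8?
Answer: 729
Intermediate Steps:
L(G) = 8 + G² + 6*G
(L(-5) - 30)² = ((8 + (-5)² + 6*(-5)) - 30)² = ((8 + 25 - 30) - 30)² = (3 - 30)² = (-27)² = 729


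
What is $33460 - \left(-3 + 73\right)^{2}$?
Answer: $28560$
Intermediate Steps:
$33460 - \left(-3 + 73\right)^{2} = 33460 - 70^{2} = 33460 - 4900 = 28560$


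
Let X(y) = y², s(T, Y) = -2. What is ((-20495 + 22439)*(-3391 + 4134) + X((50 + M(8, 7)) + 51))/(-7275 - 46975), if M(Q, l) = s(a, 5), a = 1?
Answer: -1454193/54250 ≈ -26.805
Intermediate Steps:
M(Q, l) = -2
((-20495 + 22439)*(-3391 + 4134) + X((50 + M(8, 7)) + 51))/(-7275 - 46975) = ((-20495 + 22439)*(-3391 + 4134) + ((50 - 2) + 51)²)/(-7275 - 46975) = (1944*743 + (48 + 51)²)/(-54250) = (1444392 + 99²)*(-1/54250) = (1444392 + 9801)*(-1/54250) = 1454193*(-1/54250) = -1454193/54250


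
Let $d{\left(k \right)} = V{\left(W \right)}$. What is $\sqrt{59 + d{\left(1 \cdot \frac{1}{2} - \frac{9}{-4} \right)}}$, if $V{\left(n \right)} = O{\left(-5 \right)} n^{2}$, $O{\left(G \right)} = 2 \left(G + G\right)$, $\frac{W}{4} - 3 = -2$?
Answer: $3 i \sqrt{29} \approx 16.155 i$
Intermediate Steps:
$W = 4$ ($W = 12 + 4 \left(-2\right) = 12 - 8 = 4$)
$O{\left(G \right)} = 4 G$ ($O{\left(G \right)} = 2 \cdot 2 G = 4 G$)
$V{\left(n \right)} = - 20 n^{2}$ ($V{\left(n \right)} = 4 \left(-5\right) n^{2} = - 20 n^{2}$)
$d{\left(k \right)} = -320$ ($d{\left(k \right)} = - 20 \cdot 4^{2} = \left(-20\right) 16 = -320$)
$\sqrt{59 + d{\left(1 \cdot \frac{1}{2} - \frac{9}{-4} \right)}} = \sqrt{59 - 320} = \sqrt{-261} = 3 i \sqrt{29}$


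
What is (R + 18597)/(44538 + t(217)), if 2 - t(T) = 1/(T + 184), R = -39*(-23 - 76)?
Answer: 3001886/5953513 ≈ 0.50422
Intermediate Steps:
R = 3861 (R = -39*(-99) = 3861)
t(T) = 2 - 1/(184 + T) (t(T) = 2 - 1/(T + 184) = 2 - 1/(184 + T))
(R + 18597)/(44538 + t(217)) = (3861 + 18597)/(44538 + (367 + 2*217)/(184 + 217)) = 22458/(44538 + (367 + 434)/401) = 22458/(44538 + (1/401)*801) = 22458/(44538 + 801/401) = 22458/(17860539/401) = 22458*(401/17860539) = 3001886/5953513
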